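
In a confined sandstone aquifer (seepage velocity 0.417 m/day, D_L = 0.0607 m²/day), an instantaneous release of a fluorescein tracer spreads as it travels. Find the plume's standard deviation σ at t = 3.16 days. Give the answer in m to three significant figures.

0.619 m

Dispersive spreading gives a Gaussian with σ² = 2Dt; advection only shifts the center.
σ = √(2 × 0.0607 × 3.16) = 0.619 m.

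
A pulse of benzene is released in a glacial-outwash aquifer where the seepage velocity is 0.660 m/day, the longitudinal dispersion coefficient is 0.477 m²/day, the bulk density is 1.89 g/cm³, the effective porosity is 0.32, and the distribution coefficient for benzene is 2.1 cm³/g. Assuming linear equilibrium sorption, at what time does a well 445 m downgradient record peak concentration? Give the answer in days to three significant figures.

9020 days

Retardation factor R = 1 + ρ_b·K_d/n = 1 + 1.89 × 2.1/0.32 = 13.40.
Sorption retards both mechanisms: v_R = v/R = 0.04925 m/day, D_R = D/R = 0.03560 m²/day.
Peak time from v_R²t² + 2D_R t − x² = 0: t = (√(D_R² + v_R²x²) − D_R)/v_R².
√(D_R² + v_R²x²) = √(0.03560² + 0.04925² × 445²) = 21.92; v_R² = 0.002426.
t = (21.92 − 0.03560)/0.002426 = 9020 days.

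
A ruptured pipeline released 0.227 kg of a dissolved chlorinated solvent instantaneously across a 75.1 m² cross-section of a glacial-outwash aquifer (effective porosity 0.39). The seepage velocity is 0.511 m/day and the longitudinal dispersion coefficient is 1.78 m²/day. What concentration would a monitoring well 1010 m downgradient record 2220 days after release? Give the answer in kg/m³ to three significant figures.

1.31e-05 kg/m³

For an instantaneous plane source, C(x,t) = M/(n_e·A·√(4πDt)) · exp(−(x−vt)²/(4Dt)), with n_e·A the pore (flow) area.
Plume center vt = 0.511 × 2220 = 1134.42 m, so the well at 1010 m is 124.42 m upgradient of the peak.
√(4πDt) = 222.8 m, giving peak height M/(n_e·A·√(4πDt)) = 0.227/(0.39 × 75.1 × 222.8) = 3.479e-05 kg/m³.
(x−vt)²/(4Dt) = (-124.42)²/(4 × 1.78 × 2220) = 0.9794; exp(−0.9794) = 0.3755.
C = 3.479e-05 × 0.3755 = 1.31e-05 kg/m³.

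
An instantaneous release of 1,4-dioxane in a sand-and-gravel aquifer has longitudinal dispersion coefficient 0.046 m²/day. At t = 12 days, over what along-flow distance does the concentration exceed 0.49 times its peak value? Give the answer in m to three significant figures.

The plume is Gaussian with σ = √(2Dt) = √(2 × 0.046 × 12) = 1.051 m.
C/C_peak = exp(−Δx²/(2σ²)) = 0.49 ⇒ Δx = σ·√(−2 ln 0.49) = 1.051 × 1.194 = 1.255 m.
Width = 2Δx = 2.51 m.

2.51 m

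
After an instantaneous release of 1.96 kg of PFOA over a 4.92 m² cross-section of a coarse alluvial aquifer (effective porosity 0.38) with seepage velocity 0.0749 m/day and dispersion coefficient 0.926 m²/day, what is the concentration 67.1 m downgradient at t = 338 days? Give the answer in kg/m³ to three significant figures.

For an instantaneous plane source, C(x,t) = M/(n_e·A·√(4πDt)) · exp(−(x−vt)²/(4Dt)), with n_e·A the pore (flow) area.
Plume center vt = 0.0749 × 338 = 25.3162 m, so the well at 67.1 m is 41.7838 m downgradient of the peak.
√(4πDt) = 62.71 m, giving peak height M/(n_e·A·√(4πDt)) = 1.96/(0.38 × 4.92 × 62.71) = 0.01672 kg/m³.
(x−vt)²/(4Dt) = (41.7838)²/(4 × 0.926 × 338) = 1.395; exp(−1.395) = 0.2478.
C = 0.01672 × 0.2478 = 0.00414 kg/m³.

0.00414 kg/m³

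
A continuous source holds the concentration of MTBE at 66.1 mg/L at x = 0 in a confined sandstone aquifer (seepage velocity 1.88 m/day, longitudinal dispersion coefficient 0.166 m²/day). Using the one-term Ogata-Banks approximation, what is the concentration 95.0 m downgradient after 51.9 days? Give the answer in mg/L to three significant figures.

48.4 mg/L

For a continuous step input, C/C₀ ≈ ½·erfc((x−vt)/(2√(Dt))).
vt = 1.88 × 51.9 = 97.572 m and 2√(Dt) = 2√(0.166 × 51.9) = 5.870 m.
Argument (x−vt)/(2√(Dt)) = (95.0 − 97.572)/5.870 = -0.4382; ½·erfc(-0.4382) = 0.7323.
C = 66.1 × 0.7323 = 48.4 mg/L.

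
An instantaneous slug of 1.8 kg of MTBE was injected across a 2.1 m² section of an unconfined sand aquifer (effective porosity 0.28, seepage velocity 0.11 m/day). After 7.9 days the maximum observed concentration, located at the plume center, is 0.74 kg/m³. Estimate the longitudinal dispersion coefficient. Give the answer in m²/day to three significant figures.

0.172 m²/day

At the plume center C_max = M/(n_e·A·√(4πDt)), so D = M²/(4πt·(n_e·A·C_max)²).
n_e·A·C_max = 0.28 × 2.1 × 0.74 = 0.4351 kg/m.
D = 1.8²/(4π × 7.9 × 0.4351²) = 0.172 m²/day.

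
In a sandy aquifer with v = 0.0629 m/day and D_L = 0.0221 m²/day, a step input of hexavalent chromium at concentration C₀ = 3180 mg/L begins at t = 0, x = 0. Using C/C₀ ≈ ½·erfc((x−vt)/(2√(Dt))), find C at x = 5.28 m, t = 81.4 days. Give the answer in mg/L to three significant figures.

For a continuous step input, C/C₀ ≈ ½·erfc((x−vt)/(2√(Dt))).
vt = 0.0629 × 81.4 = 5.12006 m and 2√(Dt) = 2√(0.0221 × 81.4) = 2.682 m.
Argument (x−vt)/(2√(Dt)) = (5.28 − 5.12006)/2.682 = 0.05963; ½·erfc(0.05963) = 0.4664.
C = 3180 × 0.4664 = 1480 mg/L.

1480 mg/L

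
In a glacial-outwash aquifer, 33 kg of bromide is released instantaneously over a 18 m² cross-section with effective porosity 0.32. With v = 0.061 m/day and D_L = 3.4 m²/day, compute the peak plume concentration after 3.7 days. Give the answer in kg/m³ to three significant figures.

0.456 kg/m³

The peak of an instantaneous 1D plume sits at x = vt; there the Gaussian factor is 1 and C_max = M/(n_e·A·√(4πDt)), where n_e·A is the pore area the mass is dissolved in.
√(4πDt) = √(4π × 3.4 × 3.7) = 12.57 m, so C_max = 33/(0.32 × 18 × 12.57) = 0.456 kg/m³.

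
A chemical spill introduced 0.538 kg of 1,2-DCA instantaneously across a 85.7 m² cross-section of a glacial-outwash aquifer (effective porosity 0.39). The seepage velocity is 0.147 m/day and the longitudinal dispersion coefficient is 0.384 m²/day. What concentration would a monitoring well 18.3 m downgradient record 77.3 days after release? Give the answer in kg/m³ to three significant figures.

0.000556 kg/m³

For an instantaneous plane source, C(x,t) = M/(n_e·A·√(4πDt)) · exp(−(x−vt)²/(4Dt)), with n_e·A the pore (flow) area.
Plume center vt = 0.147 × 77.3 = 11.3631 m, so the well at 18.3 m is 6.9369 m downgradient of the peak.
√(4πDt) = 19.31 m, giving peak height M/(n_e·A·√(4πDt)) = 0.538/(0.39 × 85.7 × 19.31) = 0.0008336 kg/m³.
(x−vt)²/(4Dt) = (6.9369)²/(4 × 0.384 × 77.3) = 0.4053; exp(−0.4053) = 0.6668.
C = 0.0008336 × 0.6668 = 0.000556 kg/m³.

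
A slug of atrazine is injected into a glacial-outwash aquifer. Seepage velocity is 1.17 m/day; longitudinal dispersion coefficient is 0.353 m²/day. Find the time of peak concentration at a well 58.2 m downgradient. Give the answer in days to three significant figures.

49.5 days

For the 1D instantaneous-source solution, setting ∂C/∂t = 0 at fixed x gives v²t² + 2Dt − x² = 0, so t = (√(D² + v²x²) − D)/v².
√(D² + v²x²) = √(0.353² + 1.17² × 58.2²) = 68.09; v² = 1.3689.
t = (68.09 − 0.353)/1.3689 = 49.5 days (vs. the pure-advection estimate x/v = 49.7 d).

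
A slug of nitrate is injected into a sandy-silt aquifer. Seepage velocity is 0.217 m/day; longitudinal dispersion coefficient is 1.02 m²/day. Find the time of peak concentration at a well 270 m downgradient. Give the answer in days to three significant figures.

For the 1D instantaneous-source solution, setting ∂C/∂t = 0 at fixed x gives v²t² + 2Dt − x² = 0, so t = (√(D² + v²x²) − D)/v².
√(D² + v²x²) = √(1.02² + 0.217² × 270²) = 58.60; v² = 0.047089.
t = (58.60 − 1.02)/0.047089 = 1220 days (vs. the pure-advection estimate x/v = 1240 d).

1220 days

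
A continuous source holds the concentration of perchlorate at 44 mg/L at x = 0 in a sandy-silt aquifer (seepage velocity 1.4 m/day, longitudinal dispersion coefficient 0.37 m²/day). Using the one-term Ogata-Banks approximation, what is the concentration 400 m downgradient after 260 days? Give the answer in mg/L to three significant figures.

0.208 mg/L

For a continuous step input, C/C₀ ≈ ½·erfc((x−vt)/(2√(Dt))).
vt = 1.4 × 260 = 364 m and 2√(Dt) = 2√(0.37 × 260) = 19.62 m.
Argument (x−vt)/(2√(Dt)) = (400 − 364)/19.62 = 1.835; ½·erfc(1.835) = 0.004728.
C = 44 × 0.004728 = 0.208 mg/L.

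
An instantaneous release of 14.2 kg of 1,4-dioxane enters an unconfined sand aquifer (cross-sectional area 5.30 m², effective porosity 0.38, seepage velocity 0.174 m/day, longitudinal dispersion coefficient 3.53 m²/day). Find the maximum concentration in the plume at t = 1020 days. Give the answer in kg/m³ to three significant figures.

0.0331 kg/m³

The peak of an instantaneous 1D plume sits at x = vt; there the Gaussian factor is 1 and C_max = M/(n_e·A·√(4πDt)), where n_e·A is the pore area the mass is dissolved in.
√(4πDt) = √(4π × 3.53 × 1020) = 212.7 m, so C_max = 14.2/(0.38 × 5.30 × 212.7) = 0.0331 kg/m³.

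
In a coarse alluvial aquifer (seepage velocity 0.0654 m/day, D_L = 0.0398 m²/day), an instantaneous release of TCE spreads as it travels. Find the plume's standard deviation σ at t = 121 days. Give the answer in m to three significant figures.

Dispersive spreading gives a Gaussian with σ² = 2Dt; advection only shifts the center.
σ = √(2 × 0.0398 × 121) = 3.10 m.

3.10 m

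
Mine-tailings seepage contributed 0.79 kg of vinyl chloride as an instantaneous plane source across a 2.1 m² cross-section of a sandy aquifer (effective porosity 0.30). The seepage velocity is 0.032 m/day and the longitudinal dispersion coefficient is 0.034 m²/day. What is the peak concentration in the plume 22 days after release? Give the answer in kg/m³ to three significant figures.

0.409 kg/m³

The peak of an instantaneous 1D plume sits at x = vt; there the Gaussian factor is 1 and C_max = M/(n_e·A·√(4πDt)), where n_e·A is the pore area the mass is dissolved in.
√(4πDt) = √(4π × 0.034 × 22) = 3.066 m, so C_max = 0.79/(0.30 × 2.1 × 3.066) = 0.409 kg/m³.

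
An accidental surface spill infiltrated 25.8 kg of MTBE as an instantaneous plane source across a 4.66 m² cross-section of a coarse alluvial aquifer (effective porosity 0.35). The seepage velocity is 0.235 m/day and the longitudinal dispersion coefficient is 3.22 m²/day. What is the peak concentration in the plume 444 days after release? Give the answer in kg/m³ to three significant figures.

0.118 kg/m³

The peak of an instantaneous 1D plume sits at x = vt; there the Gaussian factor is 1 and C_max = M/(n_e·A·√(4πDt)), where n_e·A is the pore area the mass is dissolved in.
√(4πDt) = √(4π × 3.22 × 444) = 134.0 m, so C_max = 25.8/(0.35 × 4.66 × 134.0) = 0.118 kg/m³.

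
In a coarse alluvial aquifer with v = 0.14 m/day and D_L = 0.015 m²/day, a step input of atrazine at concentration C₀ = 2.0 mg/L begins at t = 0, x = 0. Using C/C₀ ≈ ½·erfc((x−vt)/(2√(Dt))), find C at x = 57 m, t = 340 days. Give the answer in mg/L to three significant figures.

For a continuous step input, C/C₀ ≈ ½·erfc((x−vt)/(2√(Dt))).
vt = 0.14 × 340 = 47.6 m and 2√(Dt) = 2√(0.015 × 340) = 4.517 m.
Argument (x−vt)/(2√(Dt)) = (57 − 47.6)/4.517 = 2.081; ½·erfc(2.081) = 0.001625.
C = 2.0 × 0.001625 = 0.00325 mg/L.

0.00325 mg/L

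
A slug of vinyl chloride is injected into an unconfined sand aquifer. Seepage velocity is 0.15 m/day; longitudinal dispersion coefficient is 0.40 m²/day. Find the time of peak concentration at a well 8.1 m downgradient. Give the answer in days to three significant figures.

39.1 days

For the 1D instantaneous-source solution, setting ∂C/∂t = 0 at fixed x gives v²t² + 2Dt − x² = 0, so t = (√(D² + v²x²) − D)/v².
√(D² + v²x²) = √(0.40² + 0.15² × 8.1²) = 1.279; v² = 0.0225.
t = (1.279 − 0.40)/0.0225 = 39.1 days (vs. the pure-advection estimate x/v = 54.0 d).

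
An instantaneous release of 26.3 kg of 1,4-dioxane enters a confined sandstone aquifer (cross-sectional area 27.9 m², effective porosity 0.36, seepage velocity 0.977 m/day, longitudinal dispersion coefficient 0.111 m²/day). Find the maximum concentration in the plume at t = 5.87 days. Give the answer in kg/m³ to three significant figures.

0.915 kg/m³

The peak of an instantaneous 1D plume sits at x = vt; there the Gaussian factor is 1 and C_max = M/(n_e·A·√(4πDt)), where n_e·A is the pore area the mass is dissolved in.
√(4πDt) = √(4π × 0.111 × 5.87) = 2.861 m, so C_max = 26.3/(0.36 × 27.9 × 2.861) = 0.915 kg/m³.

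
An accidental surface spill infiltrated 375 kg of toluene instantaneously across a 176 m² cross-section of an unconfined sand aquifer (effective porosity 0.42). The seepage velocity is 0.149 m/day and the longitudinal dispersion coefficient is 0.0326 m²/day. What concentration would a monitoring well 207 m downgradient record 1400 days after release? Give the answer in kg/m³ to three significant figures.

For an instantaneous plane source, C(x,t) = M/(n_e·A·√(4πDt)) · exp(−(x−vt)²/(4Dt)), with n_e·A the pore (flow) area.
Plume center vt = 0.149 × 1400 = 208.6 m, so the well at 207 m is 1.6 m upgradient of the peak.
√(4πDt) = 23.95 m, giving peak height M/(n_e·A·√(4πDt)) = 375/(0.42 × 176 × 23.95) = 0.2118 kg/m³.
(x−vt)²/(4Dt) = (-1.6)²/(4 × 0.0326 × 1400) = 0.01402; exp(−0.01402) = 0.9861.
C = 0.2118 × 0.9861 = 0.209 kg/m³.

0.209 kg/m³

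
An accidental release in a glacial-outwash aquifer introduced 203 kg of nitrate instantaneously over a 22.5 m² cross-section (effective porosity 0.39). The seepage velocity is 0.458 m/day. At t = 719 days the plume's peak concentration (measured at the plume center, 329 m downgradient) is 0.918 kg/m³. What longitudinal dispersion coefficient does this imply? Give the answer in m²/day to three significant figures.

At the plume center C_max = M/(n_e·A·√(4πDt)), so D = M²/(4πt·(n_e·A·C_max)²).
n_e·A·C_max = 0.39 × 22.5 × 0.918 = 8.055 kg/m.
D = 203²/(4π × 719 × 8.055²) = 0.0703 m²/day.

0.0703 m²/day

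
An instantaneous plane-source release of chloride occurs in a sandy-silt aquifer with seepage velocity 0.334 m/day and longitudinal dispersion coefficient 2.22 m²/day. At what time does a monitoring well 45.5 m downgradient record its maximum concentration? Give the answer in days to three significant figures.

For the 1D instantaneous-source solution, setting ∂C/∂t = 0 at fixed x gives v²t² + 2Dt − x² = 0, so t = (√(D² + v²x²) − D)/v².
√(D² + v²x²) = √(2.22² + 0.334² × 45.5²) = 15.36; v² = 0.111556.
t = (15.36 − 2.22)/0.111556 = 118 days (vs. the pure-advection estimate x/v = 136 d).

118 days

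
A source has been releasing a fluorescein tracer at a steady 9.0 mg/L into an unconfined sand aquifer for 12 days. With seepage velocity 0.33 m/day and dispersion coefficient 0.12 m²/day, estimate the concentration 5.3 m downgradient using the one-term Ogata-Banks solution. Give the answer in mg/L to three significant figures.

1.93 mg/L

For a continuous step input, C/C₀ ≈ ½·erfc((x−vt)/(2√(Dt))).
vt = 0.33 × 12 = 3.96 m and 2√(Dt) = 2√(0.12 × 12) = 2.400 m.
Argument (x−vt)/(2√(Dt)) = (5.3 − 3.96)/2.400 = 0.5583; ½·erfc(0.5583) = 0.2149.
C = 9.0 × 0.2149 = 1.93 mg/L.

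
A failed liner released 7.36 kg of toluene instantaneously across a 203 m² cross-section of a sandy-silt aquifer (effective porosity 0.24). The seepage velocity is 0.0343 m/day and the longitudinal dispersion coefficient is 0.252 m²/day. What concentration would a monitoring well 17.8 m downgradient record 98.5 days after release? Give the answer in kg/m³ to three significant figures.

For an instantaneous plane source, C(x,t) = M/(n_e·A·√(4πDt)) · exp(−(x−vt)²/(4Dt)), with n_e·A the pore (flow) area.
Plume center vt = 0.0343 × 98.5 = 3.37855 m, so the well at 17.8 m is 14.42145 m downgradient of the peak.
√(4πDt) = 17.66 m, giving peak height M/(n_e·A·√(4πDt)) = 7.36/(0.24 × 203 × 17.66) = 0.008554 kg/m³.
(x−vt)²/(4Dt) = (14.42145)²/(4 × 0.252 × 98.5) = 2.095; exp(−2.095) = 0.1231.
C = 0.008554 × 0.1231 = 0.00105 kg/m³.

0.00105 kg/m³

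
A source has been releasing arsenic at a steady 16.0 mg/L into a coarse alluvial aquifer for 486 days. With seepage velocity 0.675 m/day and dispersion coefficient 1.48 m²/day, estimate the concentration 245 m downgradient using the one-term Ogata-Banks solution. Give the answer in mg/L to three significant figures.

For a continuous step input, C/C₀ ≈ ½·erfc((x−vt)/(2√(Dt))).
vt = 0.675 × 486 = 328.05 m and 2√(Dt) = 2√(1.48 × 486) = 53.64 m.
Argument (x−vt)/(2√(Dt)) = (245 − 328.05)/53.64 = -1.548; ½·erfc(-1.548) = 0.9857.
C = 16.0 × 0.9857 = 15.8 mg/L.

15.8 mg/L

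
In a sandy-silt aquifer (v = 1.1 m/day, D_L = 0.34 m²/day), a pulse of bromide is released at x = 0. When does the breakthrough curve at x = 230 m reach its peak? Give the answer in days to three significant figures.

For the 1D instantaneous-source solution, setting ∂C/∂t = 0 at fixed x gives v²t² + 2Dt − x² = 0, so t = (√(D² + v²x²) − D)/v².
√(D² + v²x²) = √(0.34² + 1.1² × 230²) = 253.0; v² = 1.21.
t = (253.0 − 0.34)/1.21 = 209 days (vs. the pure-advection estimate x/v = 209 d).

209 days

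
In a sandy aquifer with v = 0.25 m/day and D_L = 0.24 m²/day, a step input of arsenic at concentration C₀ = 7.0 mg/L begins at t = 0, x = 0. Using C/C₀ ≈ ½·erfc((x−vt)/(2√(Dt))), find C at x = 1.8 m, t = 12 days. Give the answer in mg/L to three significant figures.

4.84 mg/L

For a continuous step input, C/C₀ ≈ ½·erfc((x−vt)/(2√(Dt))).
vt = 0.25 × 12 = 3 m and 2√(Dt) = 2√(0.24 × 12) = 3.394 m.
Argument (x−vt)/(2√(Dt)) = (1.8 − 3)/3.394 = -0.3536; ½·erfc(-0.3536) = 0.6915.
C = 7.0 × 0.6915 = 4.84 mg/L.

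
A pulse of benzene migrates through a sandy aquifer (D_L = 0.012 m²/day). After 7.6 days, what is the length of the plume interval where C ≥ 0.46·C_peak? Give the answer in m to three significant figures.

1.06 m

The plume is Gaussian with σ = √(2Dt) = √(2 × 0.012 × 7.6) = 0.4271 m.
C/C_peak = exp(−Δx²/(2σ²)) = 0.46 ⇒ Δx = σ·√(−2 ln 0.46) = 0.4271 × 1.246 = 0.5322 m.
Width = 2Δx = 1.06 m.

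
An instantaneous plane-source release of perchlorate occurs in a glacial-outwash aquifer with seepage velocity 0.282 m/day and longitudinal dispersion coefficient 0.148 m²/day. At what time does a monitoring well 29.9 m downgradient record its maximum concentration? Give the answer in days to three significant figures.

104 days

For the 1D instantaneous-source solution, setting ∂C/∂t = 0 at fixed x gives v²t² + 2Dt − x² = 0, so t = (√(D² + v²x²) − D)/v².
√(D² + v²x²) = √(0.148² + 0.282² × 29.9²) = 8.433; v² = 0.079524.
t = (8.433 − 0.148)/0.079524 = 104 days (vs. the pure-advection estimate x/v = 106 d).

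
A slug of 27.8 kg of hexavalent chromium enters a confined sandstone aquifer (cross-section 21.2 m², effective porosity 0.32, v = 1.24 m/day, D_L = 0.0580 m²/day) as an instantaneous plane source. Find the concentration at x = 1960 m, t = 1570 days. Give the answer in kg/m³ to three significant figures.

For an instantaneous plane source, C(x,t) = M/(n_e·A·√(4πDt)) · exp(−(x−vt)²/(4Dt)), with n_e·A the pore (flow) area.
Plume center vt = 1.24 × 1570 = 1946.8 m, so the well at 1960 m is 13.2 m downgradient of the peak.
√(4πDt) = 33.83 m, giving peak height M/(n_e·A·√(4πDt)) = 27.8/(0.32 × 21.2 × 33.83) = 0.1211 kg/m³.
(x−vt)²/(4Dt) = (13.2)²/(4 × 0.0580 × 1570) = 0.4784; exp(−0.4784) = 0.6198.
C = 0.1211 × 0.6198 = 0.0751 kg/m³.

0.0751 kg/m³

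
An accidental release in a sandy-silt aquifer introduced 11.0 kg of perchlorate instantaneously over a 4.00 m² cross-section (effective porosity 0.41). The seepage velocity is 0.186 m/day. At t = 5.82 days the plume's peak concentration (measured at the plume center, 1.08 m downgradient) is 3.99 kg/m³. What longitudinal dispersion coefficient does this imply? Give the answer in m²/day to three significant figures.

At the plume center C_max = M/(n_e·A·√(4πDt)), so D = M²/(4πt·(n_e·A·C_max)²).
n_e·A·C_max = 0.41 × 4.00 × 3.99 = 6.544 kg/m.
D = 11.0²/(4π × 5.82 × 6.544²) = 0.0386 m²/day.

0.0386 m²/day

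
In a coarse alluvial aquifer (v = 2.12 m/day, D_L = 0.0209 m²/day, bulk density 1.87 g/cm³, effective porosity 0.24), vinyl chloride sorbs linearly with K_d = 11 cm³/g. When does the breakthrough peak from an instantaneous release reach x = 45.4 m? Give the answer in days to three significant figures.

Retardation factor R = 1 + ρ_b·K_d/n = 1 + 1.87 × 11/0.24 = 86.71.
Sorption retards both mechanisms: v_R = v/R = 0.02445 m/day, D_R = D/R = 0.0002410 m²/day.
Peak time from v_R²t² + 2D_R t − x² = 0: t = (√(D_R² + v_R²x²) − D_R)/v_R².
√(D_R² + v_R²x²) = √(0.0002410² + 0.02445² × 45.4²) = 1.110; v_R² = 0.0005978.
t = (1.110 − 0.0002410)/0.0005978 = 1860 days.

1860 days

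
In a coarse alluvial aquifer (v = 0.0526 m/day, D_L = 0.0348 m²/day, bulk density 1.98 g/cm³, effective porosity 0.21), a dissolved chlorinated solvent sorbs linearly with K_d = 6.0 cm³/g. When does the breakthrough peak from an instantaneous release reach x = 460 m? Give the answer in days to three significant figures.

503000 days

Retardation factor R = 1 + ρ_b·K_d/n = 1 + 1.98 × 6.0/0.21 = 57.57.
Sorption retards both mechanisms: v_R = v/R = 0.0009137 m/day, D_R = D/R = 0.0006045 m²/day.
Peak time from v_R²t² + 2D_R t − x² = 0: t = (√(D_R² + v_R²x²) − D_R)/v_R².
√(D_R² + v_R²x²) = √(0.0006045² + 0.0009137² × 460²) = 0.4203; v_R² = 8.348e-07.
t = (0.4203 − 0.0006045)/8.348e-07 = 503000 days.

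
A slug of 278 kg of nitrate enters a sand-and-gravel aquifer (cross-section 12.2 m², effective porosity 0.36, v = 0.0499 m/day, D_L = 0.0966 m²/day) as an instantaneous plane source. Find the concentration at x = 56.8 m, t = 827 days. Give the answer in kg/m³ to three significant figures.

For an instantaneous plane source, C(x,t) = M/(n_e·A·√(4πDt)) · exp(−(x−vt)²/(4Dt)), with n_e·A the pore (flow) area.
Plume center vt = 0.0499 × 827 = 41.2673 m, so the well at 56.8 m is 15.5327 m downgradient of the peak.
√(4πDt) = 31.68 m, giving peak height M/(n_e·A·√(4πDt)) = 278/(0.36 × 12.2 × 31.68) = 1.998 kg/m³.
(x−vt)²/(4Dt) = (15.5327)²/(4 × 0.0966 × 827) = 0.7550; exp(−0.7550) = 0.4700.
C = 1.998 × 0.4700 = 0.939 kg/m³.

0.939 kg/m³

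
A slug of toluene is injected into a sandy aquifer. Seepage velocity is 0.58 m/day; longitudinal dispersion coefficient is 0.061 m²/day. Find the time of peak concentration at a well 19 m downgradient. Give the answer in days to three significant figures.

32.6 days

For the 1D instantaneous-source solution, setting ∂C/∂t = 0 at fixed x gives v²t² + 2Dt − x² = 0, so t = (√(D² + v²x²) − D)/v².
√(D² + v²x²) = √(0.061² + 0.58² × 19²) = 11.02; v² = 0.3364.
t = (11.02 − 0.061)/0.3364 = 32.6 days (vs. the pure-advection estimate x/v = 32.8 d).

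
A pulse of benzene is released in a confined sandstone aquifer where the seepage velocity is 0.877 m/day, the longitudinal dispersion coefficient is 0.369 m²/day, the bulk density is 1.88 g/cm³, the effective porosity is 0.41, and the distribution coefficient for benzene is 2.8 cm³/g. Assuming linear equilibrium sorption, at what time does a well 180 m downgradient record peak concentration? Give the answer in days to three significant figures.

2830 days

Retardation factor R = 1 + ρ_b·K_d/n = 1 + 1.88 × 2.8/0.41 = 13.84.
Sorption retards both mechanisms: v_R = v/R = 0.06337 m/day, D_R = D/R = 0.02666 m²/day.
Peak time from v_R²t² + 2D_R t − x² = 0: t = (√(D_R² + v_R²x²) − D_R)/v_R².
√(D_R² + v_R²x²) = √(0.02666² + 0.06337² × 180²) = 11.41; v_R² = 0.004016.
t = (11.41 − 0.02666)/0.004016 = 2830 days.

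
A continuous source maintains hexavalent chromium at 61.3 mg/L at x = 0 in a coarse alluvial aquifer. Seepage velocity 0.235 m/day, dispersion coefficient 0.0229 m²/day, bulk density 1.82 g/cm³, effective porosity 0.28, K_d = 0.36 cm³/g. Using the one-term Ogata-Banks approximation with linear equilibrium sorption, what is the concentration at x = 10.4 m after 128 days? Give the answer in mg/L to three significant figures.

8.97 mg/L

Retardation factor R = 1 + ρ_b·K_d/n = 1 + 1.82 × 0.36/0.28 = 3.340.
Sorption retards both mechanisms: v_R = v/R = 0.07036 m/day, D_R = D/R = 0.006856 m²/day.
v_R·t = 0.07036 × 128 = 9.00608 m; 2√(D_R t) = 1.874 m; argument = (10.4 − 9.00608)/1.874 = 0.7438.
C = C₀ × ½·erfc(0.7438) = 61.3 × 0.1464 = 8.97 mg/L.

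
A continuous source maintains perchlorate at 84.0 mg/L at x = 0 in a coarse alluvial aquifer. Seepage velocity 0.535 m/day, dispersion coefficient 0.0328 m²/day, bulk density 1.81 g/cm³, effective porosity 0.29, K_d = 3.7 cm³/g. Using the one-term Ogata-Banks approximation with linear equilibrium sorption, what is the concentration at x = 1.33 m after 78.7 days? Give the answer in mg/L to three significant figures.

68.6 mg/L

Retardation factor R = 1 + ρ_b·K_d/n = 1 + 1.81 × 3.7/0.29 = 24.09.
Sorption retards both mechanisms: v_R = v/R = 0.02221 m/day, D_R = D/R = 0.001362 m²/day.
v_R·t = 0.02221 × 78.7 = 1.747927 m; 2√(D_R t) = 0.6548 m; argument = (1.33 − 1.747927)/0.6548 = -0.6383.
C = C₀ × ½·erfc(-0.6383) = 84.0 × 0.8167 = 68.6 mg/L.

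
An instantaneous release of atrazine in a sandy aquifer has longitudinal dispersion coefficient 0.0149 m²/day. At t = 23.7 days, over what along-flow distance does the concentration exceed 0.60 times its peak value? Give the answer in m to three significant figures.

1.70 m

The plume is Gaussian with σ = √(2Dt) = √(2 × 0.0149 × 23.7) = 0.8404 m.
C/C_peak = exp(−Δx²/(2σ²)) = 0.60 ⇒ Δx = σ·√(−2 ln 0.60) = 0.8404 × 1.011 = 0.8496 m.
Width = 2Δx = 1.70 m.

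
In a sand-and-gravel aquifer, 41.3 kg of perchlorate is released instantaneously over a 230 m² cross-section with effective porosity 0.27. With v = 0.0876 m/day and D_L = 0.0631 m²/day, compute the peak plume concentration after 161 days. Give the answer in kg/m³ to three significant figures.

The peak of an instantaneous 1D plume sits at x = vt; there the Gaussian factor is 1 and C_max = M/(n_e·A·√(4πDt)), where n_e·A is the pore area the mass is dissolved in.
√(4πDt) = √(4π × 0.0631 × 161) = 11.30 m, so C_max = 41.3/(0.27 × 230 × 11.30) = 0.0589 kg/m³.

0.0589 kg/m³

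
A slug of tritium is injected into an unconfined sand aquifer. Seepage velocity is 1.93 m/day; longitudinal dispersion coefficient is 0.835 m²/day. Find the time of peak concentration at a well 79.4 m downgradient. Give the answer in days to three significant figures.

40.9 days

For the 1D instantaneous-source solution, setting ∂C/∂t = 0 at fixed x gives v²t² + 2Dt − x² = 0, so t = (√(D² + v²x²) − D)/v².
√(D² + v²x²) = √(0.835² + 1.93² × 79.4²) = 153.2; v² = 3.7249.
t = (153.2 − 0.835)/3.7249 = 40.9 days (vs. the pure-advection estimate x/v = 41.1 d).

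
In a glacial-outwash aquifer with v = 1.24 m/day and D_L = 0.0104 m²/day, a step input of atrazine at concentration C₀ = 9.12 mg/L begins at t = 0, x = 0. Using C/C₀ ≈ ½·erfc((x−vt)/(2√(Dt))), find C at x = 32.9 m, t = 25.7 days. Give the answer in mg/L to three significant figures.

For a continuous step input, C/C₀ ≈ ½·erfc((x−vt)/(2√(Dt))).
vt = 1.24 × 25.7 = 31.868 m and 2√(Dt) = 2√(0.0104 × 25.7) = 1.034 m.
Argument (x−vt)/(2√(Dt)) = (32.9 − 31.868)/1.034 = 0.9981; ½·erfc(0.9981) = 0.07904.
C = 9.12 × 0.07904 = 0.721 mg/L.

0.721 mg/L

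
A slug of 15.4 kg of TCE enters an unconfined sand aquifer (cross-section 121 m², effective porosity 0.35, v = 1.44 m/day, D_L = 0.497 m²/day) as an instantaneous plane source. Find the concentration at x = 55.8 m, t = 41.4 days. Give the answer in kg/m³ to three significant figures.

0.0189 kg/m³

For an instantaneous plane source, C(x,t) = M/(n_e·A·√(4πDt)) · exp(−(x−vt)²/(4Dt)), with n_e·A the pore (flow) area.
Plume center vt = 1.44 × 41.4 = 59.616 m, so the well at 55.8 m is 3.816 m upgradient of the peak.
√(4πDt) = 16.08 m, giving peak height M/(n_e·A·√(4πDt)) = 15.4/(0.35 × 121 × 16.08) = 0.02261 kg/m³.
(x−vt)²/(4Dt) = (-3.816)²/(4 × 0.497 × 41.4) = 0.1769; exp(−0.1769) = 0.8379.
C = 0.02261 × 0.8379 = 0.0189 kg/m³.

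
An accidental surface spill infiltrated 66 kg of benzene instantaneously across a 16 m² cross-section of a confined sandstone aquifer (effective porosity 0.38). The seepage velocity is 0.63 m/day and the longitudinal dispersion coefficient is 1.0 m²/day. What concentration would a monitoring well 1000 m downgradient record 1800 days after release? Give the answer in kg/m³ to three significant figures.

For an instantaneous plane source, C(x,t) = M/(n_e·A·√(4πDt)) · exp(−(x−vt)²/(4Dt)), with n_e·A the pore (flow) area.
Plume center vt = 0.63 × 1800 = 1134 m, so the well at 1000 m is 134 m upgradient of the peak.
√(4πDt) = 150.4 m, giving peak height M/(n_e·A·√(4πDt)) = 66/(0.38 × 16 × 150.4) = 0.07218 kg/m³.
(x−vt)²/(4Dt) = (-134)²/(4 × 1.0 × 1800) = 2.494; exp(−2.494) = 0.08258.
C = 0.07218 × 0.08258 = 0.00596 kg/m³.

0.00596 kg/m³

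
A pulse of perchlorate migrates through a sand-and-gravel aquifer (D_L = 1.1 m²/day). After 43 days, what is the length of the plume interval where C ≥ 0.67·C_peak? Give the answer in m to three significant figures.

17.4 m

The plume is Gaussian with σ = √(2Dt) = √(2 × 1.1 × 43) = 9.726 m.
C/C_peak = exp(−Δx²/(2σ²)) = 0.67 ⇒ Δx = σ·√(−2 ln 0.67) = 9.726 × 0.8950 = 8.705 m.
Width = 2Δx = 17.4 m.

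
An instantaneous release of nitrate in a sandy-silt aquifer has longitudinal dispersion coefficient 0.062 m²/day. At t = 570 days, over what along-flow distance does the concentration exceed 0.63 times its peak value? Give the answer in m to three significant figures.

16.2 m

The plume is Gaussian with σ = √(2Dt) = √(2 × 0.062 × 570) = 8.407 m.
C/C_peak = exp(−Δx²/(2σ²)) = 0.63 ⇒ Δx = σ·√(−2 ln 0.63) = 8.407 × 0.9613 = 8.082 m.
Width = 2Δx = 16.2 m.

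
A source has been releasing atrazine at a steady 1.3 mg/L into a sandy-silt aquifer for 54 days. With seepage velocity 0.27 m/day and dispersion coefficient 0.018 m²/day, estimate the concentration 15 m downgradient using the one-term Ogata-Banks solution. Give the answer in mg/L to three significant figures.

0.496 mg/L

For a continuous step input, C/C₀ ≈ ½·erfc((x−vt)/(2√(Dt))).
vt = 0.27 × 54 = 14.58 m and 2√(Dt) = 2√(0.018 × 54) = 1.972 m.
Argument (x−vt)/(2√(Dt)) = (15 − 14.58)/1.972 = 0.2130; ½·erfc(0.2130) = 0.3816.
C = 1.3 × 0.3816 = 0.496 mg/L.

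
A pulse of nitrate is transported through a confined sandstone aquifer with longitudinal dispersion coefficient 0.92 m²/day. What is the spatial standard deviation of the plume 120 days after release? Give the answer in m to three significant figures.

Dispersive spreading gives a Gaussian with σ² = 2Dt; advection only shifts the center.
σ = √(2 × 0.92 × 120) = 14.9 m.

14.9 m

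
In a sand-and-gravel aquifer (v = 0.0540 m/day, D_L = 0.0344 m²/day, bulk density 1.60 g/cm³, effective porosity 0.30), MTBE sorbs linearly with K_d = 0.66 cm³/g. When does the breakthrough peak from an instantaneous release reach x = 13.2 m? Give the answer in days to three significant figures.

1050 days

Retardation factor R = 1 + ρ_b·K_d/n = 1 + 1.60 × 0.66/0.30 = 4.520.
Sorption retards both mechanisms: v_R = v/R = 0.01195 m/day, D_R = D/R = 0.007611 m²/day.
Peak time from v_R²t² + 2D_R t − x² = 0: t = (√(D_R² + v_R²x²) − D_R)/v_R².
√(D_R² + v_R²x²) = √(0.007611² + 0.01195² × 13.2²) = 0.1579; v_R² = 0.0001428.
t = (0.1579 − 0.007611)/0.0001428 = 1050 days.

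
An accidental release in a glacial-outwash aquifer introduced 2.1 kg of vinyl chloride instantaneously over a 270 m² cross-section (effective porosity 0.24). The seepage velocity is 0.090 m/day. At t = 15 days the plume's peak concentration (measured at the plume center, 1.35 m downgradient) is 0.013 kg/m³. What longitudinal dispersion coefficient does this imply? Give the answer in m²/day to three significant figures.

At the plume center C_max = M/(n_e·A·√(4πDt)), so D = M²/(4πt·(n_e·A·C_max)²).
n_e·A·C_max = 0.24 × 270 × 0.013 = 0.8424 kg/m.
D = 2.1²/(4π × 15 × 0.8424²) = 0.0330 m²/day.

0.0330 m²/day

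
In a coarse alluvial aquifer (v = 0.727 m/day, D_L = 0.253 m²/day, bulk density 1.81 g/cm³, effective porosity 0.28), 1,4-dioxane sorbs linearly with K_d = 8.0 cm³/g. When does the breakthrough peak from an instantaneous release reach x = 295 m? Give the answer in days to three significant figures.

Retardation factor R = 1 + ρ_b·K_d/n = 1 + 1.81 × 8.0/0.28 = 52.71.
Sorption retards both mechanisms: v_R = v/R = 0.01379 m/day, D_R = D/R = 0.004800 m²/day.
Peak time from v_R²t² + 2D_R t − x² = 0: t = (√(D_R² + v_R²x²) − D_R)/v_R².
√(D_R² + v_R²x²) = √(0.004800² + 0.01379² × 295²) = 4.068; v_R² = 0.0001902.
t = (4.068 − 0.004800)/0.0001902 = 21400 days.

21400 days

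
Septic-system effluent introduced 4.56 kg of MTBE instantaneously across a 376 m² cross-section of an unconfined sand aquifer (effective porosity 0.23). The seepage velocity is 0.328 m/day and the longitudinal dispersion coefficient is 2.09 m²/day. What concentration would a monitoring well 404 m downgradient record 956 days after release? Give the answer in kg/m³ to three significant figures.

For an instantaneous plane source, C(x,t) = M/(n_e·A·√(4πDt)) · exp(−(x−vt)²/(4Dt)), with n_e·A the pore (flow) area.
Plume center vt = 0.328 × 956 = 313.568 m, so the well at 404 m is 90.432 m downgradient of the peak.
√(4πDt) = 158.5 m, giving peak height M/(n_e·A·√(4πDt)) = 4.56/(0.23 × 376 × 158.5) = 0.0003327 kg/m³.
(x−vt)²/(4Dt) = (90.432)²/(4 × 2.09 × 956) = 1.023; exp(−1.023) = 0.3595.
C = 0.0003327 × 0.3595 = 0.000120 kg/m³.

0.000120 kg/m³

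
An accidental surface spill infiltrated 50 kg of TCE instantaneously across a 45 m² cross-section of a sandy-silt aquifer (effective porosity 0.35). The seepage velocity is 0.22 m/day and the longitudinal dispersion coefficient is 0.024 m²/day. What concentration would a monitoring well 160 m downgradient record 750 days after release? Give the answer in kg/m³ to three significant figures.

0.149 kg/m³

For an instantaneous plane source, C(x,t) = M/(n_e·A·√(4πDt)) · exp(−(x−vt)²/(4Dt)), with n_e·A the pore (flow) area.
Plume center vt = 0.22 × 750 = 165 m, so the well at 160 m is 5 m upgradient of the peak.
√(4πDt) = 15.04 m, giving peak height M/(n_e·A·√(4πDt)) = 50/(0.35 × 45 × 15.04) = 0.2111 kg/m³.
(x−vt)²/(4Dt) = (-5)²/(4 × 0.024 × 750) = 0.3472; exp(−0.3472) = 0.7067.
C = 0.2111 × 0.7067 = 0.149 kg/m³.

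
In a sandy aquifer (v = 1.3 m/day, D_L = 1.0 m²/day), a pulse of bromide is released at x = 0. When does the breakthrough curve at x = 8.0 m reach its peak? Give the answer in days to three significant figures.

5.59 days

For the 1D instantaneous-source solution, setting ∂C/∂t = 0 at fixed x gives v²t² + 2Dt − x² = 0, so t = (√(D² + v²x²) − D)/v².
√(D² + v²x²) = √(1.0² + 1.3² × 8.0²) = 10.45; v² = 1.69.
t = (10.45 − 1.0)/1.69 = 5.59 days (vs. the pure-advection estimate x/v = 6.15 d).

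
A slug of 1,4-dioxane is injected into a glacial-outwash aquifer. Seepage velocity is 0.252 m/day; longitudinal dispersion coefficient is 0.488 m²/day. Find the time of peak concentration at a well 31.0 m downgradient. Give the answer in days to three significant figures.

116 days

For the 1D instantaneous-source solution, setting ∂C/∂t = 0 at fixed x gives v²t² + 2Dt − x² = 0, so t = (√(D² + v²x²) − D)/v².
√(D² + v²x²) = √(0.488² + 0.252² × 31.0²) = 7.827; v² = 0.063504.
t = (7.827 − 0.488)/0.063504 = 116 days (vs. the pure-advection estimate x/v = 123 d).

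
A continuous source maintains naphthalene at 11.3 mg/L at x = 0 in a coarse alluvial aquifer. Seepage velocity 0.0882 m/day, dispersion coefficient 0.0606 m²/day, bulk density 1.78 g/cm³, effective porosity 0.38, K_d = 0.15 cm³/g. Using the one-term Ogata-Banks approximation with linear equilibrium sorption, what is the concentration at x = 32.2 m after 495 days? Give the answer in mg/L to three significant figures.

Retardation factor R = 1 + ρ_b·K_d/n = 1 + 1.78 × 0.15/0.38 = 1.703.
Sorption retards both mechanisms: v_R = v/R = 0.05179 m/day, D_R = D/R = 0.03558 m²/day.
v_R·t = 0.05179 × 495 = 25.63605 m; 2√(D_R t) = 8.393 m; argument = (32.2 − 25.63605)/8.393 = 0.7821.
C = C₀ × ½·erfc(0.7821) = 11.3 × 0.1344 = 1.52 mg/L.

1.52 mg/L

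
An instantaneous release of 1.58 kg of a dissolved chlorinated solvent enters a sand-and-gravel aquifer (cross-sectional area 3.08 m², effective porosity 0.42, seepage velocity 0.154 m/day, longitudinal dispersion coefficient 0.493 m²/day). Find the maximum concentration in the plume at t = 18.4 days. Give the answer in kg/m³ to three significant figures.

The peak of an instantaneous 1D plume sits at x = vt; there the Gaussian factor is 1 and C_max = M/(n_e·A·√(4πDt)), where n_e·A is the pore area the mass is dissolved in.
√(4πDt) = √(4π × 0.493 × 18.4) = 10.68 m, so C_max = 1.58/(0.42 × 3.08 × 10.68) = 0.114 kg/m³.

0.114 kg/m³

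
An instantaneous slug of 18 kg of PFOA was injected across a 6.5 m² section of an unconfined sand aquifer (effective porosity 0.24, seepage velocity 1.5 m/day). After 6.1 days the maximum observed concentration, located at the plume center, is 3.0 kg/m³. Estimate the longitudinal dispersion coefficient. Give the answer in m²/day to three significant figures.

0.193 m²/day

At the plume center C_max = M/(n_e·A·√(4πDt)), so D = M²/(4πt·(n_e·A·C_max)²).
n_e·A·C_max = 0.24 × 6.5 × 3.0 = 4.680 kg/m.
D = 18²/(4π × 6.1 × 4.680²) = 0.193 m²/day.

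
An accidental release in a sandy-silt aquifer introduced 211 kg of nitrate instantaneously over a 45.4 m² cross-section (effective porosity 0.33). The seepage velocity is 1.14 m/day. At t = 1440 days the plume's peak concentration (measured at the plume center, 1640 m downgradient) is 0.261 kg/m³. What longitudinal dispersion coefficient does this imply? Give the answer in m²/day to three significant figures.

At the plume center C_max = M/(n_e·A·√(4πDt)), so D = M²/(4πt·(n_e·A·C_max)²).
n_e·A·C_max = 0.33 × 45.4 × 0.261 = 3.910 kg/m.
D = 211²/(4π × 1440 × 3.910²) = 0.161 m²/day.

0.161 m²/day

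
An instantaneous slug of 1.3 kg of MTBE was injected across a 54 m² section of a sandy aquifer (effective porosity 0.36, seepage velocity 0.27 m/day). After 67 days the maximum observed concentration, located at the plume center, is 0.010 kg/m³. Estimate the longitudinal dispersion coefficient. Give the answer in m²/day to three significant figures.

At the plume center C_max = M/(n_e·A·√(4πDt)), so D = M²/(4πt·(n_e·A·C_max)²).
n_e·A·C_max = 0.36 × 54 × 0.010 = 0.1944 kg/m.
D = 1.3²/(4π × 67 × 0.1944²) = 0.0531 m²/day.

0.0531 m²/day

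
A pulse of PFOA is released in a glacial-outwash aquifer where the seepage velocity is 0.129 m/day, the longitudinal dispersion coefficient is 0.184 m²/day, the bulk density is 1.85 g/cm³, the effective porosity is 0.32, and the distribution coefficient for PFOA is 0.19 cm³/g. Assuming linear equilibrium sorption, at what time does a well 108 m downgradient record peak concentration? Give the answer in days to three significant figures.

Retardation factor R = 1 + ρ_b·K_d/n = 1 + 1.85 × 0.19/0.32 = 2.098.
Sorption retards both mechanisms: v_R = v/R = 0.06149 m/day, D_R = D/R = 0.08770 m²/day.
Peak time from v_R²t² + 2D_R t − x² = 0: t = (√(D_R² + v_R²x²) − D_R)/v_R².
√(D_R² + v_R²x²) = √(0.08770² + 0.06149² × 108²) = 6.641; v_R² = 0.003781.
t = (6.641 − 0.08770)/0.003781 = 1730 days.

1730 days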